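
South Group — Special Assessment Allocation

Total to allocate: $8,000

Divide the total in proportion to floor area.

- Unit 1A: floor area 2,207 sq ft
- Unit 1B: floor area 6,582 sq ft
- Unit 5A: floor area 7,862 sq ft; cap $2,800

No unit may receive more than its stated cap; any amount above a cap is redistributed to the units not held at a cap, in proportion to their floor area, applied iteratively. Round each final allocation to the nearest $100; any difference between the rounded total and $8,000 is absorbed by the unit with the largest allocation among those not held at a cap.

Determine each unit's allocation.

Unit 1A: $1,300 | Unit 1B: $3,900 | Unit 5A: $2,800

Total floor area = 16,651.
Pro-rata shares before constraints: Unit 1A 1,060.36; Unit 1B 3,162.33; Unit 5A 3,777.31.
Cap binds for Unit 5A ($2,800); residual $5,200 reallocated over remaining floor area 8,789.
Remaining shares: Unit 1A 1,305.77 → $1,300; Unit 1B 3,894.23 → $3,900.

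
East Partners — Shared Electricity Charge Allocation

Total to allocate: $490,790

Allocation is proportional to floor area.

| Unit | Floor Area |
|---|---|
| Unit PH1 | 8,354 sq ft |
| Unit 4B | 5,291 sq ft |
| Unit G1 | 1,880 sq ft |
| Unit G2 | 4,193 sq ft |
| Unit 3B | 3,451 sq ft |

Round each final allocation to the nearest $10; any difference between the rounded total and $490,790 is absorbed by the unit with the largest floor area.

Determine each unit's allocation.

Unit PH1: $176,970 · Unit 4B: $112,080 · Unit G1: $39,820 · Unit G2: $88,820 · Unit 3B: $73,100

Floor area total: 23,169.
Pro-rata amounts: Unit PH1 8,354/23,169 × $490,790 = 176,963.17; Unit 4B 5,291/23,169 × $490,790 = 112,079.50; Unit G1 1,880/23,169 × $490,790 = 39,824.13; Unit G2 4,193/23,169 × $490,790 = 88,820.51; Unit 3B 3,451/23,169 × $490,790 = 73,102.69.
At nearest $10: Unit PH1 $176,960; Unit 4B $112,080; Unit G1 $39,820; Unit G2 $88,820; Unit 3B $73,100. Sum = $490,780.
Difference $490,790 − $490,780 = +$10 applied to largest floor area (Unit PH1): Unit PH1 becomes $176,970.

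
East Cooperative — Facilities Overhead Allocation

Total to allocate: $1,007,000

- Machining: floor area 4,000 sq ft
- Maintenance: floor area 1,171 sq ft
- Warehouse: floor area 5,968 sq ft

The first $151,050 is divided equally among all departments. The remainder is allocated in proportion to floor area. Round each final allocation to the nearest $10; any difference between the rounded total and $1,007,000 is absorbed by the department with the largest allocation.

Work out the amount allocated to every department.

Equal tier: $151,050 ÷ 3 = $50,350 apiece.
Remainder $855,950 by floor area (total 11,139): Machining 307,370.50 → $307,370; Maintenance 89,982.71 → $89,980; Warehouse 458,596.79 → $458,600.
Totals: Machining $50,350 + $307,370 = $357,720; Maintenance $50,350 + $89,980 = $140,330; Warehouse $50,350 + $458,600 = $508,950.

Machining: $357,720 | Maintenance: $140,330 | Warehouse: $508,950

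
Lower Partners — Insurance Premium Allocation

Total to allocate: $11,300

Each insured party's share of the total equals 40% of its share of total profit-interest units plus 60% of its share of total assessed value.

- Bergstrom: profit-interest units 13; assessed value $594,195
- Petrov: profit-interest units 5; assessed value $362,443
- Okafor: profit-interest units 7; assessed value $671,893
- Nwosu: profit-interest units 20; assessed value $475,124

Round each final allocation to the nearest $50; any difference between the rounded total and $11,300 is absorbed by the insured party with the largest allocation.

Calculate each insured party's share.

Profit-interest units total 45; assessed value total 2,103,655.
Blended shares (40% profit-interest units + 60% assessed value): Bergstrom 0.2850; Petrov 0.1478; Okafor 0.2539; Nwosu 0.3133.
Raw shares: Bergstrom 3,220.85; Petrov 1,670.36; Okafor 2,868.60; Nwosu 3,540.20.
After rounding ($50): Bergstrom $3,200; Petrov $1,650; Okafor $2,850; Nwosu $3,550. Sum = $11,250.
Difference $11,300 − $11,250 = +$50 applied to largest allocation (Nwosu): Nwosu becomes $3,600.

Bergstrom: $3,200 | Petrov: $1,650 | Okafor: $2,850 | Nwosu: $3,600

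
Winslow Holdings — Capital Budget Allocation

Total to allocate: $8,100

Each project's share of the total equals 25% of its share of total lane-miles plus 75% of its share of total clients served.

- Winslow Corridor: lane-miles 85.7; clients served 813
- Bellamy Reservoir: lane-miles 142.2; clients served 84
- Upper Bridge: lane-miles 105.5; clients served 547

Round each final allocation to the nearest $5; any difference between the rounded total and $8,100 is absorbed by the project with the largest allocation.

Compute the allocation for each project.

Totals — lane-miles 333.4, clients served 1,444.
Composite weights (25% lane-miles + 75% clients served): Winslow Corridor 0.4865; Bellamy Reservoir 0.1503; Upper Bridge 0.3632.
Proportional shares: Winslow Corridor 3,940.87; Bellamy Reservoir 1,217.09; Upper Bridge 2,942.05.
Rounded to nearest $5: Winslow Corridor $3,940; Bellamy Reservoir $1,215; Upper Bridge $2,940. Sum = $8,095.
Difference $8,100 − $8,095 = +$5 applied to largest allocation (Winslow Corridor): Winslow Corridor becomes $3,945.

Winslow Corridor: $3,945; Bellamy Reservoir: $1,215; Upper Bridge: $2,940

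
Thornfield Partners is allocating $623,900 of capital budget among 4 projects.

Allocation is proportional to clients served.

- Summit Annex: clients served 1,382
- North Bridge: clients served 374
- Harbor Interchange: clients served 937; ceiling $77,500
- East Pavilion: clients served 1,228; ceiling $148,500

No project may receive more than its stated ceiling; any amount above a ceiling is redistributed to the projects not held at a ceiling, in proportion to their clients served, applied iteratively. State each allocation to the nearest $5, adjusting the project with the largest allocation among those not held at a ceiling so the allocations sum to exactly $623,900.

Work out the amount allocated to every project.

Clients served total: 3,921.
Pro-rata shares before constraints: Summit Annex 219,900.48; North Bridge 59,509.97; Harbor Interchange 149,093.17; East Pavilion 195,396.38.
Capped: Harbor Interchange ($77,500), East Pavilion ($148,500); remaining pool $397,900 reallocated over remaining clients served 1,756.
Shares after redistribution: Summit Annex 313,153.64 → $313,155; North Bridge 84,746.36 → $84,745.

Summit Annex: $313,155; North Bridge: $84,745; Harbor Interchange: $77,500; East Pavilion: $148,500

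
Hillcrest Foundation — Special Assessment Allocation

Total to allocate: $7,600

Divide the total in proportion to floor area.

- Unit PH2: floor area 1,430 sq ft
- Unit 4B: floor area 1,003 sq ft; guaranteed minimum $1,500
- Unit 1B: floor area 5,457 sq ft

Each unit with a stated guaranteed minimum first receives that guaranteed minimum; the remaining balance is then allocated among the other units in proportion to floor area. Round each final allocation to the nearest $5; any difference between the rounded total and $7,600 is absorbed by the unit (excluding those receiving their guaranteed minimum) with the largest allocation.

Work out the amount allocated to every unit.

Guaranteed amounts: Unit 4B $1,500. Remaining pool $6,100.
Remaining pool split over remaining floor area 6,887: Unit PH2 1,266.59 → $1,265; Unit 1B 4,833.41 → $4,835.

Unit PH2: $1,265; Unit 4B: $1,500; Unit 1B: $4,835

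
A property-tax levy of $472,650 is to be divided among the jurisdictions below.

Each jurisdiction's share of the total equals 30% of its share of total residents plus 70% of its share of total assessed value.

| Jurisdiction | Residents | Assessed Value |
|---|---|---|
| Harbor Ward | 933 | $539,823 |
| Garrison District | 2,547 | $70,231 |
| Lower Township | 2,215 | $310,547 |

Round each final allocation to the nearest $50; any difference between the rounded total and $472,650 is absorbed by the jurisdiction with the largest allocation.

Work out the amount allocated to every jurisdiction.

Totals — residents 5,695, assessed value 920,601.
Blended shares (30% residents + 70% assessed value): Harbor Ward 0.4596; Garrison District 0.1876; Lower Township 0.3528.
Unrounded shares: Harbor Ward 217,237.09; Garrison District 88,655.94; Lower Township 166,756.97.
After rounding ($50): Harbor Ward $217,250; Garrison District $88,650; Lower Township $166,750. Sum = $472,650.
Sum already equals the total — no adjustment.

Harbor Ward: $217,250 | Garrison District: $88,650 | Lower Township: $166,750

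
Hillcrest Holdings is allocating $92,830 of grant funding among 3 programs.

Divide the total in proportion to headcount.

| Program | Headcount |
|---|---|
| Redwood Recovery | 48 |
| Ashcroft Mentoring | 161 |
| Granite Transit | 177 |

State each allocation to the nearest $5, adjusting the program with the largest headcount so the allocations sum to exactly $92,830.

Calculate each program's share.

Redwood Recovery: $11,545; Ashcroft Mentoring: $38,720; Granite Transit: $42,565

Headcount total: 48 + 161 + 177 = 386.
Raw shares: Redwood Recovery 11,543.63; Ashcroft Mentoring 38,719.25; Granite Transit 42,567.12.
Rounded to nearest $5: Redwood Recovery $11,545; Ashcroft Mentoring $38,720; Granite Transit $42,565. Sum = $92,830.
Rounded total matches; no reconciliation needed.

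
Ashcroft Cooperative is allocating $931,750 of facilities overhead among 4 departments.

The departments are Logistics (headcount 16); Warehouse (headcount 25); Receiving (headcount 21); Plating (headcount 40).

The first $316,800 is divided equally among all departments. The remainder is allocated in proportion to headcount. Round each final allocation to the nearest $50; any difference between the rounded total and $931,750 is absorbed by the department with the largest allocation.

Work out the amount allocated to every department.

Logistics: $175,650; Warehouse: $229,900; Receiving: $205,800; Plating: $320,400

First tranche $316,800 split equally: $79,200 each.
Remainder $614,950 by headcount (total 102): Logistics 96,462.75 → $96,450; Warehouse 150,723.04 → $150,700; Receiving 126,607.35 → $126,600; Plating 241,156.86 → $241,150.
Rounding difference +$50 on remainder applied to Plating.
Totals: Logistics $79,200 + $96,450 = $175,650; Warehouse $79,200 + $150,700 = $229,900; Receiving $79,200 + $126,600 = $205,800; Plating $79,200 + $241,200 = $320,400.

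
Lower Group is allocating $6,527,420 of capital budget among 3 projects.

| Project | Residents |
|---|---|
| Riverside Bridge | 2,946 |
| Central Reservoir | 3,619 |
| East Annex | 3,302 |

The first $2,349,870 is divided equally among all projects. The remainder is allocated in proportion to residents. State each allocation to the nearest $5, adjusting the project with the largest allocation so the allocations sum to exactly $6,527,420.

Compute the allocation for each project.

Riverside Bridge: $2,030,585 | Central Reservoir: $2,315,525 | East Annex: $2,181,310

Equal tier: $2,349,870 ÷ 3 = $783,290 apiece.
Remainder $4,177,550 by residents (total 9,867): Riverside Bridge 1,247,295.26 → $1,247,295; Central Reservoir 1,532,234.06 → $1,532,235; East Annex 1,398,020.69 → $1,398,020.
Totals: Riverside Bridge $783,290 + $1,247,295 = $2,030,585; Central Reservoir $783,290 + $1,532,235 = $2,315,525; East Annex $783,290 + $1,398,020 = $2,181,310.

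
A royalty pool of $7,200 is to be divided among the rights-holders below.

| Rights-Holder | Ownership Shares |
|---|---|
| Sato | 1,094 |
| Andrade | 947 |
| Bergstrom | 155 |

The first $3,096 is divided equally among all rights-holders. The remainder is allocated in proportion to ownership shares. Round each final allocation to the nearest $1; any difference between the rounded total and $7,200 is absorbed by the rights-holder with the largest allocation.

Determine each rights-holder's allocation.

Sato: $3,076 · Andrade: $2,802 · Bergstrom: $1,322

$3,096 shared equally gives $1,032 per rights-holder.
Remainder $4,104 by ownership shares (total 2,196): Sato 2,044.52 → $2,045; Andrade 1,769.80 → $1,770; Bergstrom 289.67 → $290.
Rounding difference −$1 on remainder applied to Sato.
Totals: Sato $1,032 + $2,044 = $3,076; Andrade $1,032 + $1,770 = $2,802; Bergstrom $1,032 + $290 = $1,322.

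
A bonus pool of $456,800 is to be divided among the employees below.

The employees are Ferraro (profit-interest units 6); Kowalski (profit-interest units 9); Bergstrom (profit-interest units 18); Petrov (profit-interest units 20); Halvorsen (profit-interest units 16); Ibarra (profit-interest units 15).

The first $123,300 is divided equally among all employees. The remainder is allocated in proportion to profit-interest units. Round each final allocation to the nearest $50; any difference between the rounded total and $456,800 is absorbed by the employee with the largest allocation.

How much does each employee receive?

Equal tier: $123,300 ÷ 6 = $20,550 apiece.
Remainder $333,500 by profit-interest units (total 84): Ferraro 23,821.43 → $23,800; Kowalski 35,732.14 → $35,750; Bergstrom 71,464.29 → $71,450; Petrov 79,404.76 → $79,400; Halvorsen 63,523.81 → $63,500; Ibarra 59,553.57 → $59,550.
Rounding difference +$50 on remainder applied to Petrov.
Totals: Ferraro $20,550 + $23,800 = $44,350; Kowalski $20,550 + $35,750 = $56,300; Bergstrom $20,550 + $71,450 = $92,000; Petrov $20,550 + $79,450 = $100,000; Halvorsen $20,550 + $63,500 = $84,050; Ibarra $20,550 + $59,550 = $80,100.

Ferraro: $44,350 | Kowalski: $56,300 | Bergstrom: $92,000 | Petrov: $100,000 | Halvorsen: $84,050 | Ibarra: $80,100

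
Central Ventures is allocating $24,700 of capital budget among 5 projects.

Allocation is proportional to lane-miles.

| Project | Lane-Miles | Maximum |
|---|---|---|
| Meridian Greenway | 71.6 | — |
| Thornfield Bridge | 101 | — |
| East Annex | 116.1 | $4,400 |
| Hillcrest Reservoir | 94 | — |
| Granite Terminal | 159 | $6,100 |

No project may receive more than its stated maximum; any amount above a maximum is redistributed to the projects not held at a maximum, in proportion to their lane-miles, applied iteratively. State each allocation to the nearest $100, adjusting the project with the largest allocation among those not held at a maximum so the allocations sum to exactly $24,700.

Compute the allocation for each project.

Total lane-miles = 541.7.
Unconstrained shares: Meridian Greenway 3,264.76; Thornfield Bridge 4,605.32; East Annex 5,293.83; Hillcrest Reservoir 4,286.14; Granite Terminal 7,249.95.
Cap binds for East Annex ($4,400), Granite Terminal ($6,100); remaining pool $14,200 reallocated over remaining lane-miles 266.6.
Remaining shares: Meridian Greenway 3,813.65 → $3,800; Thornfield Bridge 5,379.59 → $5,400; Hillcrest Reservoir 5,006.75 → $5,000.

Meridian Greenway: $3,800 | Thornfield Bridge: $5,400 | East Annex: $4,400 | Hillcrest Reservoir: $5,000 | Granite Terminal: $6,100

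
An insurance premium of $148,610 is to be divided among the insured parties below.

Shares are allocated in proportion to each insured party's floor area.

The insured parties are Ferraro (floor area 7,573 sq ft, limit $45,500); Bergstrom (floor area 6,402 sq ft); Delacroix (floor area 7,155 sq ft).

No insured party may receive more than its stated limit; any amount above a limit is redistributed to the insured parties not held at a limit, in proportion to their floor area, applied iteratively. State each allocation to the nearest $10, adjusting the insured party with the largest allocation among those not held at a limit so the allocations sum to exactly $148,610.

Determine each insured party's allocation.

Sum of floor area: 21,130.
Pro-rata shares before constraints: Ferraro 53,261.88; Bergstrom 45,026.09; Delacroix 50,322.03.
Cap binds for Ferraro ($45,500); balance $103,110 reallocated over remaining floor area 13,557.
Remaining shares: Bergstrom 48,691.47 → $48,690; Delacroix 54,418.53 → $54,420.

Ferraro: $45,500; Bergstrom: $48,690; Delacroix: $54,420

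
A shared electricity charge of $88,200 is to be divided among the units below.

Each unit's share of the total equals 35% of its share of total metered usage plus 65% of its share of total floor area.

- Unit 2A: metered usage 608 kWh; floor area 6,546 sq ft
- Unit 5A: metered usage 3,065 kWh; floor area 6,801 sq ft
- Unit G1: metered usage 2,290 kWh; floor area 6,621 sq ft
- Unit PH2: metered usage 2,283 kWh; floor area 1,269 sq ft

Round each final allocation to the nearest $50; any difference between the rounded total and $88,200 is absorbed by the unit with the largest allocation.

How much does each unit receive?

Metered usage total 8,246; floor area total 21,237.
Blended shares (35% metered usage + 65% floor area): Unit 2A 0.2262; Unit 5A 0.3383; Unit G1 0.2998; Unit PH2 0.1357.
Proportional shares: Unit 2A 19,947.28; Unit 5A 29,833.77; Unit G1 26,446.53; Unit PH2 11,972.42.
After rounding ($50): Unit 2A $19,950; Unit 5A $29,850; Unit G1 $26,450; Unit PH2 $11,950. Sum = $88,200.
Sum already equals the total — no adjustment.

Unit 2A: $19,950 · Unit 5A: $29,850 · Unit G1: $26,450 · Unit PH2: $11,950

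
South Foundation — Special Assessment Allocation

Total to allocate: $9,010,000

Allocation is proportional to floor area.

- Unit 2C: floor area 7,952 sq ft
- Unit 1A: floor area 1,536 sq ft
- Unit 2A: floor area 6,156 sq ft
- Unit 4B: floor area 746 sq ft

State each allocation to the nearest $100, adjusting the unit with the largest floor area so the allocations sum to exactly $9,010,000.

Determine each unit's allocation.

Unit 2C: $4,371,400 · Unit 1A: $844,400 · Unit 2A: $3,384,100 · Unit 4B: $410,100

Combined floor area = 7,952 + 1,536 + 6,156 + 746 = 16,390.
Raw shares: Unit 2C 4,371,416.72; Unit 1A 844,378.28; Unit 2A 3,384,109.82; Unit 4B 410,095.18.
Rounded to nearest $100: Unit 2C $4,371,400; Unit 1A $844,400; Unit 2A $3,384,100; Unit 4B $410,100. Sum = $9,010,000.
No rounding difference to absorb.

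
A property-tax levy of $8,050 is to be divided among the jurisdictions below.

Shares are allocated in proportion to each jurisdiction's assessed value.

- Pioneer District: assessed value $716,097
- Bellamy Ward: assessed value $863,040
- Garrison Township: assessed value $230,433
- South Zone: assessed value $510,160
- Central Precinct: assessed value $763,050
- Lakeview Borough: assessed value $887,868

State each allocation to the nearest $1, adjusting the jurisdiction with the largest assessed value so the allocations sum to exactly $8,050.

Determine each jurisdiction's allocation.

Total assessed value = 716,097 + 863,040 + 230,433 + 510,160 + 763,050 + 887,868 = 3,970,648.
Raw shares: Pioneer District 1,451.80; Bellamy Ward 1,749.71; Garrison Township 467.17; South Zone 1,034.29; Central Precinct 1,546.99; Lakeview Borough 1,800.04.
Rounded to nearest $1: Pioneer District $1,452; Bellamy Ward $1,750; Garrison Township $467; South Zone $1,034; Central Precinct $1,547; Lakeview Borough $1,800. Sum = $8,050.
Sum already equals the total — no adjustment.

Pioneer District: $1,452 | Bellamy Ward: $1,750 | Garrison Township: $467 | South Zone: $1,034 | Central Precinct: $1,547 | Lakeview Borough: $1,800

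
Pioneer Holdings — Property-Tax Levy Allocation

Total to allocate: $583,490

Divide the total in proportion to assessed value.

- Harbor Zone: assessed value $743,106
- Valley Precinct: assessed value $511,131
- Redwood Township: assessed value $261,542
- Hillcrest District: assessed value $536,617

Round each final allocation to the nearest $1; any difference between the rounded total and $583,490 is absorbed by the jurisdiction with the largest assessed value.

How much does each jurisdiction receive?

Assessed value total: 2,052,396.
Unrounded shares: Harbor Zone 743,106/2,052,396 × $583,490 = 211,262.80; Valley Precinct 511,131/2,052,396 × $583,490 = 145,313.00; Redwood Township 261,542/2,052,396 × $583,490 = 74,355.60; Hillcrest District 536,617/2,052,396 × $583,490 = 152,558.60.
After rounding ($1): Harbor Zone $211,263; Valley Precinct $145,313; Redwood Township $74,356; Hillcrest District $152,559. Sum = $583,491.
Difference $583,490 − $583,491 = −$1 applied to largest assessed value (Harbor Zone): Harbor Zone becomes $211,262.

Harbor Zone: $211,262; Valley Precinct: $145,313; Redwood Township: $74,356; Hillcrest District: $152,559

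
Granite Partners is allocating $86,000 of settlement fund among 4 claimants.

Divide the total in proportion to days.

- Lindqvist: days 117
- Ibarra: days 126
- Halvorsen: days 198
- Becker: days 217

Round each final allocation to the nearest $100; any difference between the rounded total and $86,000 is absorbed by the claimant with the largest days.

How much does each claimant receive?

Lindqvist: $15,300 · Ibarra: $16,500 · Halvorsen: $25,900 · Becker: $28,300

Combined days = 658.
Proportional shares: Lindqvist 117/658 × $86,000 = 15,291.79; Ibarra 126/658 × $86,000 = 16,468.09; Halvorsen 198/658 × $86,000 = 25,878.42; Becker 217/658 × $86,000 = 28,361.70.
Rounded to nearest $100: Lindqvist $15,300; Ibarra $16,500; Halvorsen $25,900; Becker $28,400. Sum = $86,100.
Difference $86,000 − $86,100 = −$100 applied to largest days (Becker): Becker becomes $28,300.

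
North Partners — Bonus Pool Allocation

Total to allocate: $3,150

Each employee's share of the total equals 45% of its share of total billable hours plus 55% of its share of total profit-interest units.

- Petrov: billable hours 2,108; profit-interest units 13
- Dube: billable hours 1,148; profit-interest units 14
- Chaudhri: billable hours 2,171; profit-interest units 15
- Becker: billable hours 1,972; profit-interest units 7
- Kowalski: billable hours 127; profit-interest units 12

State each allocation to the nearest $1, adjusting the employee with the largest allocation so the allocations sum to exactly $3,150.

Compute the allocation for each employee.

Petrov: $766 | Dube: $614 | Chaudhri: $835 | Becker: $570 | Kowalski: $365

Totals — billable hours 7,526, profit-interest units 61.
Composite weights (45% billable hours + 55% profit-interest units): Petrov 0.2433; Dube 0.1949; Chaudhri 0.2651; Becker 0.1810; Kowalski 0.1158.
Proportional shares: Petrov 766.26; Dube 613.85; Chaudhri 834.93; Becker 570.23; Kowalski 364.74.
After rounding ($1): Petrov $766; Dube $614; Chaudhri $835; Becker $570; Kowalski $365. Sum = $3,150.
Rounded total matches; no reconciliation needed.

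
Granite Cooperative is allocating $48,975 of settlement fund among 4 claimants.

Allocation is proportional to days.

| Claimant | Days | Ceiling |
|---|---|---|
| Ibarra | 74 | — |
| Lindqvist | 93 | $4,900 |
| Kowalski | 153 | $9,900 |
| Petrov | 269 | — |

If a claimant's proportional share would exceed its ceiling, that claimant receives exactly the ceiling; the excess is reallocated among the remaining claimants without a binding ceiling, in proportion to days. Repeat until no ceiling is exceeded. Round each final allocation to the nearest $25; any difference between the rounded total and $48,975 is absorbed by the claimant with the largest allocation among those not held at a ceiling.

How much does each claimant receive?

Ibarra: $7,375 | Lindqvist: $4,900 | Kowalski: $9,900 | Petrov: $26,800

Combined days = 589.
Unconstrained shares: Ibarra 6,153.06; Lindqvist 7,732.89; Kowalski 12,721.86; Petrov 22,367.19.
Held at cap: Lindqvist ($4,900), Kowalski ($9,900); remaining pool $34,175 reallocated over remaining days 343.
Redistributed shares: Ibarra 7,373.03 → $7,375; Petrov 26,801.97 → $26,800.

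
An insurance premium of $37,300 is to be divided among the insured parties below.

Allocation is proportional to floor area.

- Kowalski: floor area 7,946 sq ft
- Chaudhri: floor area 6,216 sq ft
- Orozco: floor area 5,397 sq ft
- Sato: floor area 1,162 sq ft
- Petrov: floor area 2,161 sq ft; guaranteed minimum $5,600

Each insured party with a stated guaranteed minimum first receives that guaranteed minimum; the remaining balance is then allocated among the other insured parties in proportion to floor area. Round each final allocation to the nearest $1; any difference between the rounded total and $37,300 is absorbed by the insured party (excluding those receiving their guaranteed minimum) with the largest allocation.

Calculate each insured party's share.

Guaranteed amounts: Petrov $5,600. Remaining pool $31,700.
Remaining pool split over remaining floor area 20,721: Kowalski 12,156.18 → $12,156; Chaudhri 9,509.54 → $9,510; Orozco 8,256.59 → $8,257; Sato 1,777.68 → $1,778.
Rounding difference −$1 applied to Kowalski → $12,155.

Kowalski: $12,155 | Chaudhri: $9,510 | Orozco: $8,257 | Sato: $1,778 | Petrov: $5,600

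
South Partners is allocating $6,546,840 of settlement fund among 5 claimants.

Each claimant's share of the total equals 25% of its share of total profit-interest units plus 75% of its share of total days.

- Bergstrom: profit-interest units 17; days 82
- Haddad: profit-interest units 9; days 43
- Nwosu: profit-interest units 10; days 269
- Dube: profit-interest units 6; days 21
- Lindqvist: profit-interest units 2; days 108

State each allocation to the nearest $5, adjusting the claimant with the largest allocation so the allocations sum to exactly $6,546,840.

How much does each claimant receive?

Profit-interest units total 44; days total 523.
Combined weights (25% profit-interest units + 75% days): Bergstrom 0.2142; Haddad 0.1128; Nwosu 0.4426; Dube 0.0642; Lindqvist 0.1662.
Pro-rata amounts: Bergstrom 1,402,213.53; Haddad 738,482.53; Nwosu 2,897,457.4996; Dube 420,344.00; Lindqvist 1,088,342.45.
Rounded to nearest $5: Bergstrom $1,402,215; Haddad $738,485; Nwosu $2,897,455; Dube $420,345; Lindqvist $1,088,340. Sum = $6,546,840.
Sum already equals the total — no adjustment.

Bergstrom: $1,402,215; Haddad: $738,485; Nwosu: $2,897,455; Dube: $420,345; Lindqvist: $1,088,340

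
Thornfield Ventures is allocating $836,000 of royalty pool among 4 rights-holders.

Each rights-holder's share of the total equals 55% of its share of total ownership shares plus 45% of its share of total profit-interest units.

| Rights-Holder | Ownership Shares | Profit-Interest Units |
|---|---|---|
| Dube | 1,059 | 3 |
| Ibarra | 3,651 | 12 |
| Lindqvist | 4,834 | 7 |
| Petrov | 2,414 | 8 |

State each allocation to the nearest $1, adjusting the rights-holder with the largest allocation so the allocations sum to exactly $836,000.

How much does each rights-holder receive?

Ownership shares total 11,958; profit-interest units total 30.
Composite weights (55% ownership shares + 45% profit-interest units): Dube 0.0937; Ibarra 0.3479; Lindqvist 0.3273; Petrov 0.2310.
Unrounded shares: Dube 78,339.87; Ibarra 290,865.499; Lindqvist 273,653.32; Petrov 193,141.31.
At nearest $1: Dube $78,340; Ibarra $290,865; Lindqvist $273,653; Petrov $193,141. Sum = $835,999.
Difference $836,000 − $835,999 = +$1 applied to largest allocation (Ibarra): Ibarra becomes $290,866.

Dube: $78,340; Ibarra: $290,866; Lindqvist: $273,653; Petrov: $193,141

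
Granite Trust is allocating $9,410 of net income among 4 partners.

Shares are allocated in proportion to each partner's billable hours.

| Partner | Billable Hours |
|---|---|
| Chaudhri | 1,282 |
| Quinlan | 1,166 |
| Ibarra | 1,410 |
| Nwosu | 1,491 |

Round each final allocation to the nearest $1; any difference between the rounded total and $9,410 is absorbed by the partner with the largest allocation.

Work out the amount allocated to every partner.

Total billable hours = 5,349.
Raw shares: Chaudhri 1,282/5,349 × $9,410 = 2,255.30; Quinlan 1,166/5,349 × $9,410 = 2,051.24; Ibarra 1,410/5,349 × $9,410 = 2,480.48; Nwosu 1,491/5,349 × $9,410 = 2,622.98.
At nearest $1: Chaudhri $2,255; Quinlan $2,051; Ibarra $2,480; Nwosu $2,623. Sum = $9,409.
Difference $9,410 − $9,409 = +$1 applied to largest allocation (Nwosu): Nwosu becomes $2,624.

Chaudhri: $2,255 | Quinlan: $2,051 | Ibarra: $2,480 | Nwosu: $2,624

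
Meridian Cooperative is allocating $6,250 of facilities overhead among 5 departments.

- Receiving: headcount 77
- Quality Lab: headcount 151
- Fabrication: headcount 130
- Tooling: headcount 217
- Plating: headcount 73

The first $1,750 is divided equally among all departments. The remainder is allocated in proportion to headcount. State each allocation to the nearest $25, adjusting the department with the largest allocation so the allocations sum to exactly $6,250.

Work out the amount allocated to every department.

First tranche $1,750 split equally: $350 each.
Remainder $4,500 by headcount (total 648): Receiving 534.72 → $525; Quality Lab 1,048.61 → $1,050; Fabrication 902.78 → $900; Tooling 1,506.94 → $1,500; Plating 506.94 → $500.
Rounding difference +$25 on remainder applied to Tooling.
Totals: Receiving $350 + $525 = $875; Quality Lab $350 + $1,050 = $1,400; Fabrication $350 + $900 = $1,250; Tooling $350 + $1,525 = $1,875; Plating $350 + $500 = $850.

Receiving: $875 · Quality Lab: $1,400 · Fabrication: $1,250 · Tooling: $1,875 · Plating: $850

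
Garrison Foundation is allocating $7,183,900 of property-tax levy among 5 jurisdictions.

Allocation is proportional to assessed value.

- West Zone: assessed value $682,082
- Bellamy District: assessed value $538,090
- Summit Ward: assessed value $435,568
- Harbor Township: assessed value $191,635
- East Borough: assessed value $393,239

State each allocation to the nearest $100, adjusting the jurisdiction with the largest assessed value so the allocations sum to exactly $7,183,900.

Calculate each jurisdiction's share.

Assessed value total: 682,082 + 538,090 + 435,568 + 191,635 + 393,239 = 2,240,614.
Unrounded shares: West Zone 2,186,904.52; Bellamy District 1,725,234.58; Summit Ward 1,396,526.56; Harbor Township 614,423.85; East Borough 1,260,810.50.
At nearest $100: West Zone $2,186,900; Bellamy District $1,725,200; Summit Ward $1,396,500; Harbor Township $614,400; East Borough $1,260,800. Sum = $7,183,800.
Difference $7,183,900 − $7,183,800 = +$100 applied to largest assessed value (West Zone): West Zone becomes $2,187,000.

West Zone: $2,187,000; Bellamy District: $1,725,200; Summit Ward: $1,396,500; Harbor Township: $614,400; East Borough: $1,260,800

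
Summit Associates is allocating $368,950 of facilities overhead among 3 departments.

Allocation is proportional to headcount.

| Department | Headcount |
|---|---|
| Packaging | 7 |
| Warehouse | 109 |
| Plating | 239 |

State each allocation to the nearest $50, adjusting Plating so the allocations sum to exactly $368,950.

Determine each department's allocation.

Packaging: $7,300 · Warehouse: $113,300 · Plating: $248,350

Sum of headcount: 355.
Pro-rata amounts: Packaging 7/355 × $368,950 = 7,275.07; Warehouse 109/355 × $368,950 = 113,283.24; Plating 239/355 × $368,950 = 248,391.69.
At nearest $50: Packaging $7,300; Warehouse $113,300; Plating $248,400. Sum = $369,000.
Difference $368,950 − $369,000 = −$50 applied to Plating: Plating becomes $248,350.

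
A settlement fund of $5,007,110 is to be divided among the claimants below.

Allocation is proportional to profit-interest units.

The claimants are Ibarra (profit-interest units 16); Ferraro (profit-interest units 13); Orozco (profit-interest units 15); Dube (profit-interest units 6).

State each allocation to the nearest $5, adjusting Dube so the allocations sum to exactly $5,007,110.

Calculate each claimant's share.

Total profit-interest units = 50.
Unrounded shares: Ibarra 16/50 × $5,007,110 = 1,602,275.20; Ferraro 13/50 × $5,007,110 = 1,301,848.60; Orozco 15/50 × $5,007,110 = 1,502,133.00; Dube 6/50 × $5,007,110 = 600,853.20.
After rounding ($5): Ibarra $1,602,275; Ferraro $1,301,850; Orozco $1,502,135; Dube $600,855. Sum = $5,007,115.
Difference $5,007,110 − $5,007,115 = −$5 applied to Dube: Dube becomes $600,850.

Ibarra: $1,602,275 | Ferraro: $1,301,850 | Orozco: $1,502,135 | Dube: $600,850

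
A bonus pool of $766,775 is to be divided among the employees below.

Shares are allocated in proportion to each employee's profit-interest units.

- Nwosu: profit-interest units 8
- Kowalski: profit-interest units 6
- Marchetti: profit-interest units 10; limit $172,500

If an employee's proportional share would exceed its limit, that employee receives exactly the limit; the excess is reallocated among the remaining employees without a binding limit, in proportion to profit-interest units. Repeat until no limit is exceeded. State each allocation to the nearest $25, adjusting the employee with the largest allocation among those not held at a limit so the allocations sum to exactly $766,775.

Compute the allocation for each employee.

Nwosu: $339,575; Kowalski: $254,700; Marchetti: $172,500

Combined profit-interest units = 24.
Pro-rata shares before constraints: Nwosu 255,591.67; Kowalski 191,693.75; Marchetti 319,489.58.
Cap binds for Marchetti ($172,500); balance $594,275 reallocated over remaining profit-interest units 14.
Redistributed shares: Nwosu 339,585.71 → $339,575; Kowalski 254,689.29 → $254,700.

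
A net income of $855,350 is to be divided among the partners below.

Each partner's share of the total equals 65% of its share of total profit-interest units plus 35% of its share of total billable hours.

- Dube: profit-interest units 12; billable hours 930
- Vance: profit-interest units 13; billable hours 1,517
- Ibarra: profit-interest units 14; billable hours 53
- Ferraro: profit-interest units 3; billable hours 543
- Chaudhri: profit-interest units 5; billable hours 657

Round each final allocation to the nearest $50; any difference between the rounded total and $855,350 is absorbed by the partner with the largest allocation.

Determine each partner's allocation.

Dube: $217,200; Vance: $276,550; Ibarra: $169,900; Ferraro: $79,400; Chaudhri: $112,300

Profit-interest units total 47; billable hours total 3,700.
Combined weights (65% profit-interest units + 35% billable hours): Dube 0.2539; Vance 0.3233; Ibarra 0.1986; Ferraro 0.0929; Chaudhri 0.1313.
Unrounded shares: Dube 217,199.38; Vance 276,523.74; Ibarra 169,898.63; Ferraro 79,422.86; Chaudhri 112,305.39.
After rounding ($50): Dube $217,200; Vance $276,500; Ibarra $169,900; Ferraro $79,400; Chaudhri $112,300. Sum = $855,300.
Difference $855,350 − $855,300 = +$50 applied to largest allocation (Vance): Vance becomes $276,550.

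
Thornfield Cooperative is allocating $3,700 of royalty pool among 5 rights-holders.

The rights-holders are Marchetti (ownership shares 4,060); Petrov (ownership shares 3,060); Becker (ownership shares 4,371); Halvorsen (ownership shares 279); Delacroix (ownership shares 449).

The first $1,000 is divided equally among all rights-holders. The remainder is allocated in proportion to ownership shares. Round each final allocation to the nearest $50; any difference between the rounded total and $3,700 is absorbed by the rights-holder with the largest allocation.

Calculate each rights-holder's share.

Equal tier: $1,000 ÷ 5 = $200 apiece.
Remainder $2,700 by ownership shares (total 12,219): Marchetti 897.13 → $900; Petrov 676.16 → $700; Becker 965.85 → $950; Halvorsen 61.65 → $50; Delacroix 99.21 → $100.
Totals: Marchetti $200 + $900 = $1,100; Petrov $200 + $700 = $900; Becker $200 + $950 = $1,150; Halvorsen $200 + $50 = $250; Delacroix $200 + $100 = $300.

Marchetti: $1,100 · Petrov: $900 · Becker: $1,150 · Halvorsen: $250 · Delacroix: $300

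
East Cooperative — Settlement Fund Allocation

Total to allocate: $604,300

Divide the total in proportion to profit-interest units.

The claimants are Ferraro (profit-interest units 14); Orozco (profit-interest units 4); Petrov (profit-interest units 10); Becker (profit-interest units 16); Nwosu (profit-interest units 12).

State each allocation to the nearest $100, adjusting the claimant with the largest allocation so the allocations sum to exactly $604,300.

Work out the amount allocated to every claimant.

Total profit-interest units = 56.
Pro-rata amounts: Ferraro 14/56 × $604,300 = 151,075.00; Orozco 4/56 × $604,300 = 43,164.29; Petrov 10/56 × $604,300 = 107,910.71; Becker 16/56 × $604,300 = 172,657.14; Nwosu 12/56 × $604,300 = 129,492.86.
Rounded to nearest $100: Ferraro $151,100; Orozco $43,200; Petrov $107,900; Becker $172,700; Nwosu $129,500. Sum = $604,400.
Difference $604,300 − $604,400 = −$100 applied to largest allocation (Becker): Becker becomes $172,600.

Ferraro: $151,100 · Orozco: $43,200 · Petrov: $107,900 · Becker: $172,600 · Nwosu: $129,500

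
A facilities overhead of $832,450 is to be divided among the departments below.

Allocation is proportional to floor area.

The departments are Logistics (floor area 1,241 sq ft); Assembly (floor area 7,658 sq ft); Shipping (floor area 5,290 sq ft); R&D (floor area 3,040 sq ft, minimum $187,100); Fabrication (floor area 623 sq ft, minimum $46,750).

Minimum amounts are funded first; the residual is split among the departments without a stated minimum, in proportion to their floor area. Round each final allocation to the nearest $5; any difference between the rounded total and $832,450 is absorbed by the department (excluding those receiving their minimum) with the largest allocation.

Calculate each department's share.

Fund the minimums — R&D $187,100; Fabrication $46,750. Remaining pool $598,600.
Remaining pool split over remaining floor area 14,189: Logistics 52,354.82 → $52,355; Assembly 323,072.72 → $323,075; Shipping 223,172.46 → $223,170.

Logistics: $52,355 · Assembly: $323,075 · Shipping: $223,170 · R&D: $187,100 · Fabrication: $46,750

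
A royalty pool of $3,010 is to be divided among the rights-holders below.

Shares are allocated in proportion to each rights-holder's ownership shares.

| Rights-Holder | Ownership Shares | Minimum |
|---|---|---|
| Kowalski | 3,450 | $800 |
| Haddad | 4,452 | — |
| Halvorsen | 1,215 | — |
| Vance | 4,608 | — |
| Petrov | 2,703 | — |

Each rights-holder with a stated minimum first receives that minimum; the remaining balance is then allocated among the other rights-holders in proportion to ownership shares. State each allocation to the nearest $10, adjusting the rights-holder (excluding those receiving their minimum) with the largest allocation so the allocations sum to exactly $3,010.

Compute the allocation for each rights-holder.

Fund the minimums — Kowalski $800. Remaining pool $2,210.
Remaining pool split over remaining ownership shares 12,978: Haddad 758.12 → $760; Halvorsen 206.90 → $210; Vance 784.69 → $780; Petrov 460.29 → $460.

Kowalski: $800 | Haddad: $760 | Halvorsen: $210 | Vance: $780 | Petrov: $460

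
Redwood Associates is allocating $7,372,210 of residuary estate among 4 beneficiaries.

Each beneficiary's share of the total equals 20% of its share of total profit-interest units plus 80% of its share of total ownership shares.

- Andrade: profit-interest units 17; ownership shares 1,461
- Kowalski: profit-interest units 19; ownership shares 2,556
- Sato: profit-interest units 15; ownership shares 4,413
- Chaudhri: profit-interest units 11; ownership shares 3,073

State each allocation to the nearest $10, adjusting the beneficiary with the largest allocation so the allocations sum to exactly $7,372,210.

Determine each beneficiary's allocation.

Profit-interest units total 62; ownership shares total 11,503.
Combined weights (20% profit-interest units + 80% ownership shares): Andrade 0.1564; Kowalski 0.2391; Sato 0.3553; Chaudhri 0.2492.
Pro-rata amounts: Andrade 1,153,360.03; Kowalski 1,762,346.30; Sato 2,619,333.96; Chaudhri 1,837,169.71.
At nearest $10: Andrade $1,153,360; Kowalski $1,762,350; Sato $2,619,330; Chaudhri $1,837,170. Sum = $7,372,210.
No rounding difference to absorb.

Andrade: $1,153,360; Kowalski: $1,762,350; Sato: $2,619,330; Chaudhri: $1,837,170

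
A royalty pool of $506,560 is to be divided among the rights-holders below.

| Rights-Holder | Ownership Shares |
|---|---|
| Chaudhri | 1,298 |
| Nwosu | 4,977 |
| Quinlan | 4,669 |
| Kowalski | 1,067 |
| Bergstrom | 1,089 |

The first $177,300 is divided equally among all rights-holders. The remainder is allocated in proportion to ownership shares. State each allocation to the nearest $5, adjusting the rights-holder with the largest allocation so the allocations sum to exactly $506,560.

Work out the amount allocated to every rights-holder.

First tranche $177,300 split equally: $35,460 each.
Remainder $329,260 by ownership shares (total 13,100): Chaudhri 32,624.39 → $32,625; Nwosu 125,093.67 → $125,095; Quinlan 117,352.29 → $117,350; Kowalski 26,818.35 → $26,820; Bergstrom 27,371.31 → $27,370.
Totals: Chaudhri $35,460 + $32,625 = $68,085; Nwosu $35,460 + $125,095 = $160,555; Quinlan $35,460 + $117,350 = $152,810; Kowalski $35,460 + $26,820 = $62,280; Bergstrom $35,460 + $27,370 = $62,830.

Chaudhri: $68,085; Nwosu: $160,555; Quinlan: $152,810; Kowalski: $62,280; Bergstrom: $62,830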